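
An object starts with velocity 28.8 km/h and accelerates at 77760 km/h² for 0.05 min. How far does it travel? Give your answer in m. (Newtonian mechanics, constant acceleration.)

v₀ = 28.8 km/h × 0.2777777777777778 = 8.0 m/s
a = 77760 km/h² × 7.716049382716049e-05 = 6.0 m/s²
t = 0.05 min × 60.0 = 3.0 s
d = v₀ × t + ½ × a × t² = 8.0 × 3.0 + 0.5 × 6.0 × 3.0² = 51.0 m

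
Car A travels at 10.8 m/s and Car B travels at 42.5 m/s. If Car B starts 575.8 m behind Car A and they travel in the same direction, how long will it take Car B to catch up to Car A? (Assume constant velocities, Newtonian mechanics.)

Relative speed: v_rel = 42.5 - 10.8 = 31.7 m/s
Time to catch: t = d₀/v_rel = 575.8/31.7 = 18.16 s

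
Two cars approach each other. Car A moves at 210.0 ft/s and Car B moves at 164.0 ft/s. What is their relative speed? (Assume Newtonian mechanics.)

v_rel = v_A + v_B = 210.0 + 164.0 = 374.0 ft/s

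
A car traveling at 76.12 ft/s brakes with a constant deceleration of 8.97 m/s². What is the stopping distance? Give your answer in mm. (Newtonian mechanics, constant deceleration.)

v₀ = 76.12 ft/s × 0.3048 = 23.2014 m/s
d = v₀² / (2a) = 23.2014² / (2 × 8.97) = 538.305 / 17.94 = 30.0059 m
d = 30.0059 m / 0.001 = 30010 mm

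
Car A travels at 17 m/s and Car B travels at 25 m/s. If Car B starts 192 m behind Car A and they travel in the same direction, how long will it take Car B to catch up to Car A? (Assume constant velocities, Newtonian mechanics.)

Relative speed: v_rel = 25 - 17 = 8 m/s
Time to catch: t = d₀/v_rel = 192/8 = 24.0 s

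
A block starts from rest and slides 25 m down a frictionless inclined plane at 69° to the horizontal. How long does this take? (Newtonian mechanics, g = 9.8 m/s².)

a = g sin(θ) = 9.8 × sin(69°) = 9.1491 m/s²
t = √(2d/a) = √(2 × 25 / 9.1491) = 2.34 s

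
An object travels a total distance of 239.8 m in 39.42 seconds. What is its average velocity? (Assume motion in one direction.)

v_avg = Δd / Δt = 239.8 / 39.42 = 6.08 m/s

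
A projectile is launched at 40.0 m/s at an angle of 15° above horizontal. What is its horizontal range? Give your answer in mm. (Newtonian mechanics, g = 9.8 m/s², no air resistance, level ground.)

R = v₀² × sin(2θ) / g = 40.0² × sin(2 × 15°) / 9.8 = 1600.0 × 0.5 / 9.8 = 81.6327 m
R = 81.6327 m / 0.001 = 81630 mm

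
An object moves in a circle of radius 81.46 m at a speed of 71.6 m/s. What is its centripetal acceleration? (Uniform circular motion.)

a_c = v²/r = 71.6²/81.46 = 5126.56/81.46 = 62.93 m/s²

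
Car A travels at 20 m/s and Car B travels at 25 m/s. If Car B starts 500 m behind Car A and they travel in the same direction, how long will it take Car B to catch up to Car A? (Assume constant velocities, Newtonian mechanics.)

Relative speed: v_rel = 25 - 20 = 5 m/s
Time to catch: t = d₀/v_rel = 500/5 = 100.0 s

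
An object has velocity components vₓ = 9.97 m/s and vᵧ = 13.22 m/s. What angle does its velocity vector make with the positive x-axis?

θ = arctan(vᵧ/vₓ) = arctan(13.22/9.97) = 52.98°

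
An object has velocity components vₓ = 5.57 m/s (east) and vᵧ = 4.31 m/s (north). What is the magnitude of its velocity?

|v| = √(vₓ² + vᵧ²) = √(5.57² + 4.31²) = √(49.601) = 7.04 m/s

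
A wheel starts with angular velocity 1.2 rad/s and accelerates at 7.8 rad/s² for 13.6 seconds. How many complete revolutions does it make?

θ = ω₀t + ½αt² = 1.2×13.6 + ½×7.8×13.6² = 737.664 rad
Total revolutions = θ/(2π) = 737.664/(2π) = 117.4
Complete revolutions = ⌊117.4⌋ = 117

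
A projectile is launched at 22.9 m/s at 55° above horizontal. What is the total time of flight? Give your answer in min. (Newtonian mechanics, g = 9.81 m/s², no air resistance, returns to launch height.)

T = 2 × v₀ × sin(θ) / g = 2 × 22.9 × sin(55°) / 9.81 = 2 × 22.9 × 0.819152 / 9.81 = 3.82438 s
T = 3.82438 s / 60.0 = 0.06374 min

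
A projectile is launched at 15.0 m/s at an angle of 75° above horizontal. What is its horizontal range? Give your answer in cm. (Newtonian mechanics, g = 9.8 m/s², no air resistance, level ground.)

R = v₀² × sin(2θ) / g = 15.0² × sin(2 × 75°) / 9.8 = 225.0 × 0.5 / 9.8 = 11.4796 m
R = 11.4796 m / 0.01 = 1148 cm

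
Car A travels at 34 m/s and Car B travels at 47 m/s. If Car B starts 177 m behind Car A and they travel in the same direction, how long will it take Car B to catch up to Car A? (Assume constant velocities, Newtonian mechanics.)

Relative speed: v_rel = 47 - 34 = 13 m/s
Time to catch: t = d₀/v_rel = 177/13 = 13.62 s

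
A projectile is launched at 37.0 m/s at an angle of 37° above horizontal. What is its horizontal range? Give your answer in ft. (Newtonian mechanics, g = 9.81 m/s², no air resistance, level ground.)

R = v₀² × sin(2θ) / g = 37.0² × sin(2 × 37°) / 9.81 = 1369.0 × 0.961262 / 9.81 = 134.146 m
R = 134.146 m / 0.3048 = 440.1 ft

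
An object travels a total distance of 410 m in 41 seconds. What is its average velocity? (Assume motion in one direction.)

v_avg = Δd / Δt = 410 / 41 = 10.0 m/s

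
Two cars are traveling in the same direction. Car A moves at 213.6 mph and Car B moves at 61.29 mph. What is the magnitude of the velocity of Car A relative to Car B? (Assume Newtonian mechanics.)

v_rel = |v_A - v_B| = |213.6 - 61.29| = 152.31 mph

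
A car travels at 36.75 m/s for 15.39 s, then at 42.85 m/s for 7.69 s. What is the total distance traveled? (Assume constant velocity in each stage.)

d₁ = v₁t₁ = 36.75 × 15.39 = 565.5825 m
d₂ = v₂t₂ = 42.85 × 7.69 = 329.5165 m
d_total = 565.5825 + 329.5165 = 895.1 m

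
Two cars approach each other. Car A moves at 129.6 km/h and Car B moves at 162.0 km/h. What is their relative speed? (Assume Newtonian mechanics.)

v_rel = v_A + v_B = 129.6 + 162.0 = 291.6 km/h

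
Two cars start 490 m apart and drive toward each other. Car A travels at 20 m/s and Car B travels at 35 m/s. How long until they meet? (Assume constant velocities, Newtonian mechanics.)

Combined speed: v_combined = 20 + 35 = 55 m/s
Time to meet: t = d/v_combined = 490/55 = 8.91 s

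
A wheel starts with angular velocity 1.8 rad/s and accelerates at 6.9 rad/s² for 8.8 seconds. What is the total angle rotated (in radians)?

θ = ω₀t + ½αt² = 1.8×8.8 + ½×6.9×8.8² = 283.01 rad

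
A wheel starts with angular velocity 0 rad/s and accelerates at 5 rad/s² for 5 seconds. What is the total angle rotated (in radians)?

θ = ω₀t + ½αt² = 0×5 + ½×5×5² = 62.5 rad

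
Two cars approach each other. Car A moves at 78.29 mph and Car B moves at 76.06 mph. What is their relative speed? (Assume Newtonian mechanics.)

v_rel = v_A + v_B = 78.29 + 76.06 = 154.35 mph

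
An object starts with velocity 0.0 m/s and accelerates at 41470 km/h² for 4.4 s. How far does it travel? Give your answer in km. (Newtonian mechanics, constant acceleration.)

a = 41470 km/h² × 7.716049382716049e-05 = 3.19985 m/s²
d = v₀ × t + ½ × a × t² = 0.0 × 4.4 + 0.5 × 3.19985 × 4.4² = 30.9745 m
d = 30.9745 m / 1000.0 = 0.03097 km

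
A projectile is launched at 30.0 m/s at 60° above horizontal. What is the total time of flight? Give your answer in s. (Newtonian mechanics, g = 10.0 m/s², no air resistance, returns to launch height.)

T = 2 × v₀ × sin(θ) / g = 2 × 30.0 × sin(60°) / 10.0 = 2 × 30.0 × 0.866025 / 10.0 = 5.196 s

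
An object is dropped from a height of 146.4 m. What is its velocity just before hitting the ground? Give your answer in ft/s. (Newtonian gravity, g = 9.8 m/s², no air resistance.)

v = √(2gh) = √(2 × 9.8 × 146.4) = 53.5672 m/s
v = 53.5672 m/s / 0.3048 = 175.7 ft/s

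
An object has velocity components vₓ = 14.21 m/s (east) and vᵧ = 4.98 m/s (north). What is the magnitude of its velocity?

|v| = √(vₓ² + vᵧ²) = √(14.21² + 4.98²) = √(226.7245) = 15.06 m/s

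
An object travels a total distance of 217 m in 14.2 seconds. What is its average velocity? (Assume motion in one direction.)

v_avg = Δd / Δt = 217 / 14.2 = 15.28 m/s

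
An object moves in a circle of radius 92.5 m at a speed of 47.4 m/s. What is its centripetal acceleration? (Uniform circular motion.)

a_c = v²/r = 47.4²/92.5 = 2246.76/92.5 = 24.29 m/s²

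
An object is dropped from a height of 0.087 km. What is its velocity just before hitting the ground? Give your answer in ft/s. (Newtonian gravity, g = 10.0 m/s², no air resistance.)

h = 0.087 km × 1000.0 = 87.0 m
v = √(2gh) = √(2 × 10.0 × 87.0) = 41.7133 m/s
v = 41.7133 m/s / 0.3048 = 136.9 ft/s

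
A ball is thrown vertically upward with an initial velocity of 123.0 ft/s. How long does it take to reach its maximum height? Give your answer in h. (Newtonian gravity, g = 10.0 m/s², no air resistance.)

v₀ = 123.0 ft/s × 0.3048 = 37.4904 m/s
t_up = v₀ / g = 37.4904 / 10.0 = 3.74904 s
t_up = 3.74904 s / 3600.0 = 0.001041 h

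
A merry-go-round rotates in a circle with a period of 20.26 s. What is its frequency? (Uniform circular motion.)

f = 1/T = 1/20.26 = 0.0494 Hz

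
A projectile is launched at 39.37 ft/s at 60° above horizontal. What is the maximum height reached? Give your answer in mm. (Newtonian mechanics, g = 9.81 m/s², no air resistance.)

v₀ = 39.37 ft/s × 0.3048 = 12.0 m/s
H = v₀² × sin²(θ) / (2g) = 12.0² × sin(60°)² / (2 × 9.81) = 144.0 × 0.75 / 19.62 = 5.50459 m
H = 5.50459 m / 0.001 = 5505 mm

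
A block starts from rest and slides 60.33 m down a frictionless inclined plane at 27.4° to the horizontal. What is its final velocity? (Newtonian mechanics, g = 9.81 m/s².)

a = g sin(θ) = 9.81 × sin(27.4°) = 4.5146 m/s²
v = √(2ad) = √(2 × 4.5146 × 60.33) = 23.34 m/s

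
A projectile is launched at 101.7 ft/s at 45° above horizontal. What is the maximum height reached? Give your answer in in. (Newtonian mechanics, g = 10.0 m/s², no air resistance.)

v₀ = 101.7 ft/s × 0.3048 = 30.9982 m/s
H = v₀² × sin²(θ) / (2g) = 30.9982² × sin(45°)² / (2 × 10.0) = 960.888 × 0.5 / 20.0 = 24.0222 m
H = 24.0222 m / 0.0254 = 945.8 in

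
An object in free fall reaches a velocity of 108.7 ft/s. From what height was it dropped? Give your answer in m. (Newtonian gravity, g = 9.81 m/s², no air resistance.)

v = 108.7 ft/s × 0.3048 = 33.1318 m/s
h = v² / (2g) = 33.1318² / (2 × 9.81) = 55.95 m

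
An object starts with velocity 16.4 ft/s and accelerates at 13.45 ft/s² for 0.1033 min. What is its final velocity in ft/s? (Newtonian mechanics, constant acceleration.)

v₀ = 16.4 ft/s × 0.3048 = 4.99872 m/s
a = 13.45 ft/s² × 0.3048 = 4.09956 m/s²
t = 0.1033 min × 60.0 = 6.198 s
v = v₀ + a × t = 4.99872 + 4.09956 × 6.198 = 30.4078 m/s
v = 30.4078 m/s / 0.3048 = 99.76 ft/s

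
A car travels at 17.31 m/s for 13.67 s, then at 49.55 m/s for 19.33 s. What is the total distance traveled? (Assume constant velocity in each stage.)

d₁ = v₁t₁ = 17.31 × 13.67 = 236.6277 m
d₂ = v₂t₂ = 49.55 × 19.33 = 957.8015 m
d_total = 236.6277 + 957.8015 = 1194.43 m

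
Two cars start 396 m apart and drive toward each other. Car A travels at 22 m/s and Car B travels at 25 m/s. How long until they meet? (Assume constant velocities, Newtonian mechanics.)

Combined speed: v_combined = 22 + 25 = 47 m/s
Time to meet: t = d/v_combined = 396/47 = 8.43 s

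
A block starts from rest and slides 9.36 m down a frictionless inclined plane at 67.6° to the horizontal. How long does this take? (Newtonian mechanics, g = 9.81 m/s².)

a = g sin(θ) = 9.81 × sin(67.6°) = 9.0698 m/s²
t = √(2d/a) = √(2 × 9.36 / 9.0698) = 1.44 s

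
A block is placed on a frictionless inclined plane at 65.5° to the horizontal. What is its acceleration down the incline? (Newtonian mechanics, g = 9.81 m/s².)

a = g sin(θ) = 9.81 × sin(65.5°) = 9.81 × 0.91 = 8.93 m/s²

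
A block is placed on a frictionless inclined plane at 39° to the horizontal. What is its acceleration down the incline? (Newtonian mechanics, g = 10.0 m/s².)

a = g sin(θ) = 10.0 × sin(39°) = 10.0 × 0.6293 = 6.29 m/s²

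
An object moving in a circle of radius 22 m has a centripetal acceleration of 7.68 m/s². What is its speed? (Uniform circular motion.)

v = √(a_c × r) = √(7.68 × 22) = 13.0 m/s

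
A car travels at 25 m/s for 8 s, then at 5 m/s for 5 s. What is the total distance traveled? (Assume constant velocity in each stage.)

d₁ = v₁t₁ = 25 × 8 = 200 m
d₂ = v₂t₂ = 5 × 5 = 25 m
d_total = 200 + 25 = 225 m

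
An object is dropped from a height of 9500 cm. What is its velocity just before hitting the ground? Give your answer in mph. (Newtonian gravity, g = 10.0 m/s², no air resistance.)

h = 9500 cm × 0.01 = 95.0 m
v = √(2gh) = √(2 × 10.0 × 95.0) = 43.589 m/s
v = 43.589 m/s / 0.44704 = 97.51 mph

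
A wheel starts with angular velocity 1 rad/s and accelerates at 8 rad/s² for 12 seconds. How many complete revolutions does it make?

θ = ω₀t + ½αt² = 1×12 + ½×8×12² = 588.0 rad
Total revolutions = θ/(2π) = 588.0/(2π) = 93.58
Complete revolutions = ⌊93.58⌋ = 93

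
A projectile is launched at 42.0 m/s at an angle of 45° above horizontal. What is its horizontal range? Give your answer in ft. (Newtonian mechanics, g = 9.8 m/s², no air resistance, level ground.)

R = v₀² × sin(2θ) / g = 42.0² × sin(2 × 45°) / 9.8 = 1764.0 × 1.0 / 9.8 = 180.0 m
R = 180.0 m / 0.3048 = 590.6 ft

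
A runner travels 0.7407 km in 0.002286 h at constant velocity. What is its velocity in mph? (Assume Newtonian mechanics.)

d = 0.7407 km × 1000.0 = 740.7 m
t = 0.002286 h × 3600.0 = 8.2296 s
v = d / t = 740.7 / 8.2296 = 90.0044 m/s
v = 90.0044 m/s / 0.44704 = 201.3 mph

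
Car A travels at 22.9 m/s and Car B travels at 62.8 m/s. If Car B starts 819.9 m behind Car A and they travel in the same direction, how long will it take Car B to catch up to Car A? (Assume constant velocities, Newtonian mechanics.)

Relative speed: v_rel = 62.8 - 22.9 = 39.9 m/s
Time to catch: t = d₀/v_rel = 819.9/39.9 = 20.55 s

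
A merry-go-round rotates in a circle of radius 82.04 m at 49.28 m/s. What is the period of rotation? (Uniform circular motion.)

T = 2πr/v = 2π×82.04/49.28 = 10.46 s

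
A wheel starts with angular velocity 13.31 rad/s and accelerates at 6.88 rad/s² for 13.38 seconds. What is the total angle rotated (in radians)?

θ = ω₀t + ½αt² = 13.31×13.38 + ½×6.88×13.38² = 793.93 rad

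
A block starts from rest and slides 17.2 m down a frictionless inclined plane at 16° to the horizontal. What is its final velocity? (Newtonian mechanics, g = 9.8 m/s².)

a = g sin(θ) = 9.8 × sin(16°) = 2.7012 m/s²
v = √(2ad) = √(2 × 2.7012 × 17.2) = 9.64 m/s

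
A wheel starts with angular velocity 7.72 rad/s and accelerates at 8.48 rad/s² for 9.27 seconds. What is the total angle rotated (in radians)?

θ = ω₀t + ½αt² = 7.72×9.27 + ½×8.48×9.27² = 435.92 rad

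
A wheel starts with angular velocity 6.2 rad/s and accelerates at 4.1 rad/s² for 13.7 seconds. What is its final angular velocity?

ω = ω₀ + αt = 6.2 + 4.1 × 13.7 = 62.37 rad/s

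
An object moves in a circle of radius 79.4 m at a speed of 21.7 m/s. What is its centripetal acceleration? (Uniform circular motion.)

a_c = v²/r = 21.7²/79.4 = 470.89/79.4 = 5.93 m/s²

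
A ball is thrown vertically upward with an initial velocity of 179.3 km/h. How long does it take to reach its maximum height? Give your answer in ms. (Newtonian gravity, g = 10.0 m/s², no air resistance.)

v₀ = 179.3 km/h × 0.2777777777777778 = 49.8056 m/s
t_up = v₀ / g = 49.8056 / 10.0 = 4.98056 s
t_up = 4.98056 s / 0.001 = 4981 ms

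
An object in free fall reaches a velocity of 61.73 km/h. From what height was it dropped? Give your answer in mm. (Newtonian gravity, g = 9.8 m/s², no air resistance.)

v = 61.73 km/h × 0.2777777777777778 = 17.1472 m/s
h = v² / (2g) = 17.1472² / (2 × 9.8) = 15.0014 m
h = 15.0014 m / 0.001 = 15000 mm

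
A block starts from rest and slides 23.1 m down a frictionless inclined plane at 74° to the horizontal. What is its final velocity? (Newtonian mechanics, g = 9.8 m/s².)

a = g sin(θ) = 9.8 × sin(74°) = 9.4204 m/s²
v = √(2ad) = √(2 × 9.4204 × 23.1) = 20.86 m/s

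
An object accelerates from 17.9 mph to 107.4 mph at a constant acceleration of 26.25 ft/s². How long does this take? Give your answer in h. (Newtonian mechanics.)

v₀ = 17.9 mph × 0.44704 = 8.00202 m/s
v = 107.4 mph × 0.44704 = 48.0121 m/s
a = 26.25 ft/s² × 0.3048 = 8.001 m/s²
t = (v - v₀) / a = (48.0121 - 8.00202) / 8.001 = 5.00063 s
t = 5.00063 s / 3600.0 = 0.001389 h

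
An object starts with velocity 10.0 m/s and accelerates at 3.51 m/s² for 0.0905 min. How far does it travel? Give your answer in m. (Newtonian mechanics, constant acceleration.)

t = 0.0905 min × 60.0 = 5.43 s
d = v₀ × t + ½ × a × t² = 10.0 × 5.43 + 0.5 × 3.51 × 5.43² = 106.0 m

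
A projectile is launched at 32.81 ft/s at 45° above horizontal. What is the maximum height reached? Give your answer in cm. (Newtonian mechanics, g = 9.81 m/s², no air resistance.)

v₀ = 32.81 ft/s × 0.3048 = 10.0005 m/s
H = v₀² × sin²(θ) / (2g) = 10.0005² × sin(45°)² / (2 × 9.81) = 100.01 × 0.5 / 19.62 = 2.54867 m
H = 2.54867 m / 0.01 = 254.9 cm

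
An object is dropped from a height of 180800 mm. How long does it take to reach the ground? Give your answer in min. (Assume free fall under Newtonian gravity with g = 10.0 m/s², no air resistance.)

h = 180800 mm × 0.001 = 180.8 m
t = √(2h/g) = √(2 × 180.8 / 10.0) = 6.01332 s
t = 6.01332 s / 60.0 = 0.1002 min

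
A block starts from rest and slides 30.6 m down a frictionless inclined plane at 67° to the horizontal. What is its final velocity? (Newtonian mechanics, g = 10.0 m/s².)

a = g sin(θ) = 10.0 × sin(67°) = 9.205 m/s²
v = √(2ad) = √(2 × 9.205 × 30.6) = 23.73 m/s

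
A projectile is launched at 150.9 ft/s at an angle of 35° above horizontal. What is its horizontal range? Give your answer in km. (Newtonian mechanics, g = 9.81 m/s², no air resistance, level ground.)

v₀ = 150.9 ft/s × 0.3048 = 45.9943 m/s
R = v₀² × sin(2θ) / g = 45.9943² × sin(2 × 35°) / 9.81 = 2115.48 × 0.939693 / 9.81 = 202.64 m
R = 202.64 m / 1000.0 = 0.2026 km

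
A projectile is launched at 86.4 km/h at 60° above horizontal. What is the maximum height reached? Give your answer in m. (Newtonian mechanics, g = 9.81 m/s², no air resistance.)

v₀ = 86.4 km/h × 0.2777777777777778 = 24.0 m/s
H = v₀² × sin²(θ) / (2g) = 24.0² × sin(60°)² / (2 × 9.81) = 576.0 × 0.75 / 19.62 = 22.02 m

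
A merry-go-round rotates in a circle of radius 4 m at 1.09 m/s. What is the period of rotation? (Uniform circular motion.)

T = 2πr/v = 2π×4/1.09 = 23.06 s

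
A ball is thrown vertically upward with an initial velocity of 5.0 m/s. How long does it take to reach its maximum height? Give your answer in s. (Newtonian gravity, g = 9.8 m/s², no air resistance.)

t_up = v₀ / g = 5.0 / 9.8 = 0.5102 s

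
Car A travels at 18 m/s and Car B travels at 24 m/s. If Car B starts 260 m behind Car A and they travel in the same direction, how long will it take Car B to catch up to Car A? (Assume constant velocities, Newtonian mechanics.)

Relative speed: v_rel = 24 - 18 = 6 m/s
Time to catch: t = d₀/v_rel = 260/6 = 43.33 s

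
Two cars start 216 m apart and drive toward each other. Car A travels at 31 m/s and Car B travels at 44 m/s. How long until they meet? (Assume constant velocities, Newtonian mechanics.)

Combined speed: v_combined = 31 + 44 = 75 m/s
Time to meet: t = d/v_combined = 216/75 = 2.88 s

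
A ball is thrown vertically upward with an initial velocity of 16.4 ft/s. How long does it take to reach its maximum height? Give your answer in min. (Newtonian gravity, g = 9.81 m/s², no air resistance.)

v₀ = 16.4 ft/s × 0.3048 = 4.99872 m/s
t_up = v₀ / g = 4.99872 / 9.81 = 0.509554 s
t_up = 0.509554 s / 60.0 = 0.008493 min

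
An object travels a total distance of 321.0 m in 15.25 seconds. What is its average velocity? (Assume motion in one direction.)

v_avg = Δd / Δt = 321.0 / 15.25 = 21.05 m/s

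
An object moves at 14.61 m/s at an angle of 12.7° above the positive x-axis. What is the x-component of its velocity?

vₓ = v cos(θ) = 14.61 × cos(12.7°) = 14.25 m/s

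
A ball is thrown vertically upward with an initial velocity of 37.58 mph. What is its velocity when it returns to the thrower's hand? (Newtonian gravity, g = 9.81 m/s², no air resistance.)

By conservation of energy (no air resistance), the ball returns to the throw height with the same speed as launch, but directed downward.
|v_ground| = v₀ = 37.58 mph
v_ground = 37.58 mph (downward)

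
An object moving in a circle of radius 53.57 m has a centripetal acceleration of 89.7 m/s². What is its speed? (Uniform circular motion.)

v = √(a_c × r) = √(89.7 × 53.57) = 69.32 m/s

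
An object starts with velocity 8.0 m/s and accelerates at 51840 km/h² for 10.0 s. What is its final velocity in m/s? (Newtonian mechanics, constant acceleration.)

a = 51840 km/h² × 7.716049382716049e-05 = 4.0 m/s²
v = v₀ + a × t = 8.0 + 4.0 × 10.0 = 48.0 m/s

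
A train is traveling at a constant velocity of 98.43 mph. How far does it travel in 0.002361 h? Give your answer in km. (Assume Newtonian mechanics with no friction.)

v = 98.43 mph × 0.44704 = 44.0021 m/s
t = 0.002361 h × 3600.0 = 8.4996 s
d = v × t = 44.0021 × 8.4996 = 374.0 m
d = 374.0 m / 1000.0 = 0.374 km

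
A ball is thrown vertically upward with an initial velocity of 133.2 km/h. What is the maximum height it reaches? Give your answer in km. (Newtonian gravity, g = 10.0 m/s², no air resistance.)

v₀ = 133.2 km/h × 0.2777777777777778 = 37.0 m/s
h_max = v₀² / (2g) = 37.0² / (2 × 10.0) = 1369.0 / 20.0 = 68.45 m
h_max = 68.45 m / 1000.0 = 0.06845 km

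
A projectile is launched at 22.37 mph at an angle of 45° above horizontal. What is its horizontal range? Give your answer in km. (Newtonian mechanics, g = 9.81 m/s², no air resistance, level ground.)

v₀ = 22.37 mph × 0.44704 = 10.0003 m/s
R = v₀² × sin(2θ) / g = 10.0003² × sin(2 × 45°) / 9.81 = 100.006 × 1.0 / 9.81 = 10.1943 m
R = 10.1943 m / 1000.0 = 0.01019 km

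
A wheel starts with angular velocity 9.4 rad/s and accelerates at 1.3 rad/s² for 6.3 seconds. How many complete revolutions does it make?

θ = ω₀t + ½αt² = 9.4×6.3 + ½×1.3×6.3² = 85.0185 rad
Total revolutions = θ/(2π) = 85.0185/(2π) = 13.53
Complete revolutions = ⌊13.53⌋ = 13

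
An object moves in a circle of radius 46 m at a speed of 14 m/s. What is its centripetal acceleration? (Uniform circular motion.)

a_c = v²/r = 14²/46 = 196/46 = 4.26 m/s²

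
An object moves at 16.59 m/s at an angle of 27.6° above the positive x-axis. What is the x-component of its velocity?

vₓ = v cos(θ) = 16.59 × cos(27.6°) = 14.7 m/s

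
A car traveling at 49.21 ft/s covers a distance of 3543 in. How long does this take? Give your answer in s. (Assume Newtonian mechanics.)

d = 3543 in × 0.0254 = 89.9922 m
v = 49.21 ft/s × 0.3048 = 14.9992 m/s
t = d / v = 89.9922 / 14.9992 = 6.0 s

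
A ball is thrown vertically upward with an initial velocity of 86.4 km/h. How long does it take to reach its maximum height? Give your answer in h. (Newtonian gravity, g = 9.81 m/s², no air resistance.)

v₀ = 86.4 km/h × 0.2777777777777778 = 24.0 m/s
t_up = v₀ / g = 24.0 / 9.81 = 2.44648 s
t_up = 2.44648 s / 3600.0 = 0.0006796 h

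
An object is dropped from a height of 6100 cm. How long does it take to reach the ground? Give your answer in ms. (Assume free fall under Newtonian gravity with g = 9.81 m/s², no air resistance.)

h = 6100 cm × 0.01 = 61.0 m
t = √(2h/g) = √(2 × 61.0 / 9.81) = 3.52651 s
t = 3.52651 s / 0.001 = 3527 ms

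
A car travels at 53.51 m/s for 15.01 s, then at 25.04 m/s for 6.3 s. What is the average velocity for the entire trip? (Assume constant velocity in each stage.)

d₁ = v₁t₁ = 53.51 × 15.01 = 803.1851 m
d₂ = v₂t₂ = 25.04 × 6.3 = 157.752 m
d_total = 960.9371 m, t_total = 21.31 s
v_avg = d_total/t_total = 960.9371/21.31 = 45.09 m/s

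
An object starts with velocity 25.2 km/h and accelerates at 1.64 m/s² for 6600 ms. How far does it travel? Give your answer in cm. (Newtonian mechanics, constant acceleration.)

v₀ = 25.2 km/h × 0.2777777777777778 = 7.0 m/s
t = 6600 ms × 0.001 = 6.6 s
d = v₀ × t + ½ × a × t² = 7.0 × 6.6 + 0.5 × 1.64 × 6.6² = 81.9192 m
d = 81.9192 m / 0.01 = 8192 cm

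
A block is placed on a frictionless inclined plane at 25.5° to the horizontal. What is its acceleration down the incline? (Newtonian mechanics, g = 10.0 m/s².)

a = g sin(θ) = 10.0 × sin(25.5°) = 10.0 × 0.43051 = 4.31 m/s²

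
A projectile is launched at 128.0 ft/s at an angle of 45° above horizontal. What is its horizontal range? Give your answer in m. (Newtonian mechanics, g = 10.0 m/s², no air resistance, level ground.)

v₀ = 128.0 ft/s × 0.3048 = 39.0144 m/s
R = v₀² × sin(2θ) / g = 39.0144² × sin(2 × 45°) / 10.0 = 1522.12 × 1.0 / 10.0 = 152.2 m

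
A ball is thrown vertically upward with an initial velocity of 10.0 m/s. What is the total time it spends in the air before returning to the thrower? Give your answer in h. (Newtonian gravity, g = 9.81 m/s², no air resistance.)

t_total = 2 × v₀ / g = 2 × 10.0 / 9.81 = 2.03874 s
t_total = 2.03874 s / 3600.0 = 0.0005663 h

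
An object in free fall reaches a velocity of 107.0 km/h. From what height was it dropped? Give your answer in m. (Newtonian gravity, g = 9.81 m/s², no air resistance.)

v = 107.0 km/h × 0.2777777777777778 = 29.7222 m/s
h = v² / (2g) = 29.7222² / (2 × 9.81) = 45.03 m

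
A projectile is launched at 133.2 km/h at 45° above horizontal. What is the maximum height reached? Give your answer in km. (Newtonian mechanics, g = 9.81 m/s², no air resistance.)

v₀ = 133.2 km/h × 0.2777777777777778 = 37.0 m/s
H = v₀² × sin²(θ) / (2g) = 37.0² × sin(45°)² / (2 × 9.81) = 1369.0 × 0.5 / 19.62 = 34.8879 m
H = 34.8879 m / 1000.0 = 0.03489 km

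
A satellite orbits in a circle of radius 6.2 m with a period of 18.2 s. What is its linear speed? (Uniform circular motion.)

v = 2πr/T = 2π×6.2/18.2 = 2.14 m/s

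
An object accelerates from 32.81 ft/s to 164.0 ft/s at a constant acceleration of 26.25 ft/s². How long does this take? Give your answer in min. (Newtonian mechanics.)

v₀ = 32.81 ft/s × 0.3048 = 10.0005 m/s
v = 164.0 ft/s × 0.3048 = 49.9872 m/s
a = 26.25 ft/s² × 0.3048 = 8.001 m/s²
t = (v - v₀) / a = (49.9872 - 10.0005) / 8.001 = 4.99771 s
t = 4.99771 s / 60.0 = 0.0833 min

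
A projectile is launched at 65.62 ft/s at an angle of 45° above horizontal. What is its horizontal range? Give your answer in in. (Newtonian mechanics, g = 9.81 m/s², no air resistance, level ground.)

v₀ = 65.62 ft/s × 0.3048 = 20.001 m/s
R = v₀² × sin(2θ) / g = 20.001² × sin(2 × 45°) / 9.81 = 400.04 × 1.0 / 9.81 = 40.7788 m
R = 40.7788 m / 0.0254 = 1605 in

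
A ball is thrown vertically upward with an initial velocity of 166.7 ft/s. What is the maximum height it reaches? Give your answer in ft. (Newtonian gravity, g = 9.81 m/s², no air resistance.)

v₀ = 166.7 ft/s × 0.3048 = 50.8102 m/s
h_max = v₀² / (2g) = 50.8102² / (2 × 9.81) = 2581.68 / 19.62 = 131.584 m
h_max = 131.584 m / 0.3048 = 431.7 ft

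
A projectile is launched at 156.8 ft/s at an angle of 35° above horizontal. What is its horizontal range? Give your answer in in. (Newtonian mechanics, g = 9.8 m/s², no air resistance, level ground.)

v₀ = 156.8 ft/s × 0.3048 = 47.7926 m/s
R = v₀² × sin(2θ) / g = 47.7926² × sin(2 × 35°) / 9.8 = 2284.13 × 0.939693 / 9.8 = 219.018 m
R = 219.018 m / 0.0254 = 8623 in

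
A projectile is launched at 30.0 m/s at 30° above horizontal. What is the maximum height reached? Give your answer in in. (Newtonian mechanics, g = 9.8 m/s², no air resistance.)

H = v₀² × sin²(θ) / (2g) = 30.0² × sin(30°)² / (2 × 9.8) = 900.0 × 0.25 / 19.6 = 11.4796 m
H = 11.4796 m / 0.0254 = 452.0 in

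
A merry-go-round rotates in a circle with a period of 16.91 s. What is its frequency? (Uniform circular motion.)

f = 1/T = 1/16.91 = 0.0591 Hz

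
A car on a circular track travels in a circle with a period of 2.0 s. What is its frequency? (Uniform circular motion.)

f = 1/T = 1/2.0 = 0.5 Hz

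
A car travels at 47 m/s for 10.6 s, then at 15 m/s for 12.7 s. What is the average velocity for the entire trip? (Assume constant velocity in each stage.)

d₁ = v₁t₁ = 47 × 10.6 = 498.2 m
d₂ = v₂t₂ = 15 × 12.7 = 190.5 m
d_total = 688.7 m, t_total = 23.3 s
v_avg = d_total/t_total = 688.7/23.3 = 29.56 m/s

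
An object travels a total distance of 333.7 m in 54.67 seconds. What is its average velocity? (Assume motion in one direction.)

v_avg = Δd / Δt = 333.7 / 54.67 = 6.1 m/s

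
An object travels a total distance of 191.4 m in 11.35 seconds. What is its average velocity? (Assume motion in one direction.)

v_avg = Δd / Δt = 191.4 / 11.35 = 16.86 m/s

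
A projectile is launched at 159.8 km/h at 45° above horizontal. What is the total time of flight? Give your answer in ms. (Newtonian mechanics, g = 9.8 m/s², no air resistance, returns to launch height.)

v₀ = 159.8 km/h × 0.2777777777777778 = 44.3889 m/s
T = 2 × v₀ × sin(θ) / g = 2 × 44.3889 × sin(45°) / 9.8 = 2 × 44.3889 × 0.707107 / 9.8 = 6.40565 s
T = 6.40565 s / 0.001 = 6406 ms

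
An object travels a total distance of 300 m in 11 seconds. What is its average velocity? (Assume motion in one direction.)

v_avg = Δd / Δt = 300 / 11 = 27.27 m/s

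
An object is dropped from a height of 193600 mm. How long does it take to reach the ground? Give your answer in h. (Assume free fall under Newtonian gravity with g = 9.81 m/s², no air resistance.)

h = 193600 mm × 0.001 = 193.6 m
t = √(2h/g) = √(2 × 193.6 / 9.81) = 6.28251 s
t = 6.28251 s / 3600.0 = 0.001745 h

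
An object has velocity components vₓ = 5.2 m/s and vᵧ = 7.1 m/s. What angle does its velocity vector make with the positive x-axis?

θ = arctan(vᵧ/vₓ) = arctan(7.1/5.2) = 53.78°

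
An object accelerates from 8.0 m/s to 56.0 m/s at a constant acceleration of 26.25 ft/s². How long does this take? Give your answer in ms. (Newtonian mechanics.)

a = 26.25 ft/s² × 0.3048 = 8.001 m/s²
t = (v - v₀) / a = (56.0 - 8.0) / 8.001 = 5.99925 s
t = 5.99925 s / 0.001 = 5999 ms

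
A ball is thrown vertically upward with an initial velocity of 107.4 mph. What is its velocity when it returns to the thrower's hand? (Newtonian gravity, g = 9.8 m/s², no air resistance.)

By conservation of energy (no air resistance), the ball returns to the throw height with the same speed as launch, but directed downward.
|v_ground| = v₀ = 107.4 mph
v_ground = 107.4 mph (downward)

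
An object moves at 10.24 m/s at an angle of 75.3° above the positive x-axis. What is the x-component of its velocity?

vₓ = v cos(θ) = 10.24 × cos(75.3°) = 2.6 m/s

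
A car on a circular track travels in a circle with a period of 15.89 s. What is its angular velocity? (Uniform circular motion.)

ω = 2π/T = 2π/15.89 = 0.3954 rad/s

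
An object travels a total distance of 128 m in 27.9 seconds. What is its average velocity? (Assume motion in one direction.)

v_avg = Δd / Δt = 128 / 27.9 = 4.59 m/s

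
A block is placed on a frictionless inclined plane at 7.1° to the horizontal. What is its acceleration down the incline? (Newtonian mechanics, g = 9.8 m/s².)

a = g sin(θ) = 9.8 × sin(7.1°) = 9.8 × 0.1236 = 1.21 m/s²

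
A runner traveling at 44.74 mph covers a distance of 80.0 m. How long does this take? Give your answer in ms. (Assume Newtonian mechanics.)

v = 44.74 mph × 0.44704 = 20.0006 m/s
t = d / v = 80.0 / 20.0006 = 3.99988 s
t = 3.99988 s / 0.001 = 4000 ms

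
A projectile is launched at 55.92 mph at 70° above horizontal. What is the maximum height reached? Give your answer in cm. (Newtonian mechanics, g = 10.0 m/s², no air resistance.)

v₀ = 55.92 mph × 0.44704 = 24.9985 m/s
H = v₀² × sin²(θ) / (2g) = 24.9985² × sin(70°)² / (2 × 10.0) = 624.925 × 0.883022 / 20.0 = 27.5911 m
H = 27.5911 m / 0.01 = 2759 cm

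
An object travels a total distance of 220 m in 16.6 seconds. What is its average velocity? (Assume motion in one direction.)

v_avg = Δd / Δt = 220 / 16.6 = 13.25 m/s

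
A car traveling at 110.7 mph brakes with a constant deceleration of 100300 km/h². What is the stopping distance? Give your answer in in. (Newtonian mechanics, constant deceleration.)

v₀ = 110.7 mph × 0.44704 = 49.4873 m/s
a = 100300 km/h² × 7.716049382716049e-05 = 7.7392 m/s²
d = v₀² / (2a) = 49.4873² / (2 × 7.7392) = 2448.99 / 15.4784 = 158.22 m
d = 158.22 m / 0.0254 = 6229 in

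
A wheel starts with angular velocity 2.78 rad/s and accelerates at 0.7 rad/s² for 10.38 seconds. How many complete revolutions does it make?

θ = ω₀t + ½αt² = 2.78×10.38 + ½×0.7×10.38² = 66.56694 rad
Total revolutions = θ/(2π) = 66.56694/(2π) = 10.59
Complete revolutions = ⌊10.59⌋ = 10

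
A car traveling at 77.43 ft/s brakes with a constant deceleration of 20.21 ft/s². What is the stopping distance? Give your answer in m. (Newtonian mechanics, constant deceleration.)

v₀ = 77.43 ft/s × 0.3048 = 23.6007 m/s
a = 20.21 ft/s² × 0.3048 = 6.16001 m/s²
d = v₀² / (2a) = 23.6007² / (2 × 6.16001) = 556.993 / 12.32 = 45.21 m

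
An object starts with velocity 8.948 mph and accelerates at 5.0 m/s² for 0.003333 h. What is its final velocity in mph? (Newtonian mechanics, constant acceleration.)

v₀ = 8.948 mph × 0.44704 = 4.00011 m/s
t = 0.003333 h × 3600.0 = 11.9988 s
v = v₀ + a × t = 4.00011 + 5.0 × 11.9988 = 63.9941 m/s
v = 63.9941 m/s / 0.44704 = 143.2 mph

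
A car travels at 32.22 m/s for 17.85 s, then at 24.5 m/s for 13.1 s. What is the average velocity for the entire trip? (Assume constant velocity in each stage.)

d₁ = v₁t₁ = 32.22 × 17.85 = 575.127 m
d₂ = v₂t₂ = 24.5 × 13.1 = 320.95 m
d_total = 896.077 m, t_total = 30.95 s
v_avg = d_total/t_total = 896.077/30.95 = 28.95 m/s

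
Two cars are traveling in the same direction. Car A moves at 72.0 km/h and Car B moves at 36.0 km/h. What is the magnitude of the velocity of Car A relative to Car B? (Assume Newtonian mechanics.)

v_rel = |v_A - v_B| = |72.0 - 36.0| = 36.0 km/h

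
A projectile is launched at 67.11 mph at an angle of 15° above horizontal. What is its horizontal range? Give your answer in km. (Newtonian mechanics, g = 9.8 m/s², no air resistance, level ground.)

v₀ = 67.11 mph × 0.44704 = 30.0009 m/s
R = v₀² × sin(2θ) / g = 30.0009² × sin(2 × 15°) / 9.8 = 900.054 × 0.5 / 9.8 = 45.9211 m
R = 45.9211 m / 1000.0 = 0.04592 km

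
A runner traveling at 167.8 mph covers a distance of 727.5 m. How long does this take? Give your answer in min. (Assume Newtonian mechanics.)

v = 167.8 mph × 0.44704 = 75.0133 m/s
t = d / v = 727.5 / 75.0133 = 9.69828 s
t = 9.69828 s / 60.0 = 0.1616 min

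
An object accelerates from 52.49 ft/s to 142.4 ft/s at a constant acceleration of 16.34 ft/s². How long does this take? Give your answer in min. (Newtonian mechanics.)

v₀ = 52.49 ft/s × 0.3048 = 15.999 m/s
v = 142.4 ft/s × 0.3048 = 43.4035 m/s
a = 16.34 ft/s² × 0.3048 = 4.98043 m/s²
t = (v - v₀) / a = (43.4035 - 15.999) / 4.98043 = 5.50244 s
t = 5.50244 s / 60.0 = 0.09171 min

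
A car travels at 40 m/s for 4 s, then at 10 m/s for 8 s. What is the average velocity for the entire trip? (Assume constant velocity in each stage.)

d₁ = v₁t₁ = 40 × 4 = 160 m
d₂ = v₂t₂ = 10 × 8 = 80 m
d_total = 240 m, t_total = 12 s
v_avg = d_total/t_total = 240/12 = 20.0 m/s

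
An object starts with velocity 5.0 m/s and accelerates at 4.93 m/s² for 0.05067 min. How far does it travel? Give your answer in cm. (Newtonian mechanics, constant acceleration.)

t = 0.05067 min × 60.0 = 3.0402 s
d = v₀ × t + ½ × a × t² = 5.0 × 3.0402 + 0.5 × 4.93 × 3.0402² = 37.9845 m
d = 37.9845 m / 0.01 = 3798 cm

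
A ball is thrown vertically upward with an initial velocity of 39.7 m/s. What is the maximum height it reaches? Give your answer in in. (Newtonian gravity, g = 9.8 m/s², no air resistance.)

h_max = v₀² / (2g) = 39.7² / (2 × 9.8) = 1576.09 / 19.6 = 80.4128 m
h_max = 80.4128 m / 0.0254 = 3166 in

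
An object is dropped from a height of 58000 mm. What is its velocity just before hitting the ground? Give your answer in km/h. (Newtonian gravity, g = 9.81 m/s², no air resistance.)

h = 58000 mm × 0.001 = 58.0 m
v = √(2gh) = √(2 × 9.81 × 58.0) = 33.7337 m/s
v = 33.7337 m/s / 0.2777777777777778 = 121.4 km/h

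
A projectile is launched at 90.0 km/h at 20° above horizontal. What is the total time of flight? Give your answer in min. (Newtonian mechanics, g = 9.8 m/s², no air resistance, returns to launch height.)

v₀ = 90.0 km/h × 0.2777777777777778 = 25.0 m/s
T = 2 × v₀ × sin(θ) / g = 2 × 25.0 × sin(20°) / 9.8 = 2 × 25.0 × 0.34202 / 9.8 = 1.745 s
T = 1.745 s / 60.0 = 0.02908 min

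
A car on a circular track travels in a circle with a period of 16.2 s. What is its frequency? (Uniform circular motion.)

f = 1/T = 1/16.2 = 0.0617 Hz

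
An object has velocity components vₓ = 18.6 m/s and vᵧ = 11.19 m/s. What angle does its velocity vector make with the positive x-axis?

θ = arctan(vᵧ/vₓ) = arctan(11.19/18.6) = 31.03°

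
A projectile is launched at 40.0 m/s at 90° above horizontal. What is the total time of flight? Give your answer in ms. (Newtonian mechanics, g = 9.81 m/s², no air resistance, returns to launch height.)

T = 2 × v₀ × sin(θ) / g = 2 × 40.0 × sin(90°) / 9.81 = 2 × 40.0 × 1.0 / 9.81 = 8.15494 s
T = 8.15494 s / 0.001 = 8155 ms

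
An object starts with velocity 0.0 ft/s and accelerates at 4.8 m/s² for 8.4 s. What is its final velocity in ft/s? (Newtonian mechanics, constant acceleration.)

v₀ = 0.0 ft/s × 0.3048 = 0.0 m/s
v = v₀ + a × t = 0.0 + 4.8 × 8.4 = 40.32 m/s
v = 40.32 m/s / 0.3048 = 132.3 ft/s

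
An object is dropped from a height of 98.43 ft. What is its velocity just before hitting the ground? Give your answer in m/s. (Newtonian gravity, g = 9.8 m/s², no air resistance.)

h = 98.43 ft × 0.3048 = 30.0015 m
v = √(2gh) = √(2 × 9.8 × 30.0015) = 24.25 m/s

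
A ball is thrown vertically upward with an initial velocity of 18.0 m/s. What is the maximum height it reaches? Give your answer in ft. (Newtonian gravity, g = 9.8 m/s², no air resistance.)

h_max = v₀² / (2g) = 18.0² / (2 × 9.8) = 324.0 / 19.6 = 16.5306 m
h_max = 16.5306 m / 0.3048 = 54.23 ft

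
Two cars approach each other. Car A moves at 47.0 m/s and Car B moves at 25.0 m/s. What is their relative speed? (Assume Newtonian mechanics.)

v_rel = v_A + v_B = 47.0 + 25.0 = 72.0 m/s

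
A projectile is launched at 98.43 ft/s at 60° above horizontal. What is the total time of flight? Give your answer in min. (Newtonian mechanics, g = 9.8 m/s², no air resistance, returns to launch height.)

v₀ = 98.43 ft/s × 0.3048 = 30.0015 m/s
T = 2 × v₀ × sin(θ) / g = 2 × 30.0015 × sin(60°) / 9.8 = 2 × 30.0015 × 0.866025 / 9.8 = 5.30246 s
T = 5.30246 s / 60.0 = 0.08837 min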